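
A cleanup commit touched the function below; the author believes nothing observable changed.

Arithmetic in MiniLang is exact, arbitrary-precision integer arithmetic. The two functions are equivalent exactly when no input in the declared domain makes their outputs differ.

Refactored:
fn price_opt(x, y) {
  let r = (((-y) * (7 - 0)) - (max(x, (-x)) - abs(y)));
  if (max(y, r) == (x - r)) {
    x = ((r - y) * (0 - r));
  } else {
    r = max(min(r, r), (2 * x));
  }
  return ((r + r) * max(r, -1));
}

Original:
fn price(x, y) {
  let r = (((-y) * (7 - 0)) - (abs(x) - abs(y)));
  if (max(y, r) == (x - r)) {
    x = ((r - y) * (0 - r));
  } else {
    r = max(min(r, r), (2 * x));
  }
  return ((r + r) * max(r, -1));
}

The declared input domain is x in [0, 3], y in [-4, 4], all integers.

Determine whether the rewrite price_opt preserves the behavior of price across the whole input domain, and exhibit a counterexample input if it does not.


The two are interchangeable: min/max/abs usage differs, and every declared input agrees.
One worked example (x=0, y=1) — price: r becomes -6; next (max(y, r) == (x - r)) evaluates to false; next r becomes 0; next final value 0; price_opt: r becomes -6; next (max(y, r) == (x - r)) evaluates to false; next r becomes 0; next final value 0; agreement on 0.
Sweeping the whole domain (36 inputs) finds no disagreement.
verdict: equivalent


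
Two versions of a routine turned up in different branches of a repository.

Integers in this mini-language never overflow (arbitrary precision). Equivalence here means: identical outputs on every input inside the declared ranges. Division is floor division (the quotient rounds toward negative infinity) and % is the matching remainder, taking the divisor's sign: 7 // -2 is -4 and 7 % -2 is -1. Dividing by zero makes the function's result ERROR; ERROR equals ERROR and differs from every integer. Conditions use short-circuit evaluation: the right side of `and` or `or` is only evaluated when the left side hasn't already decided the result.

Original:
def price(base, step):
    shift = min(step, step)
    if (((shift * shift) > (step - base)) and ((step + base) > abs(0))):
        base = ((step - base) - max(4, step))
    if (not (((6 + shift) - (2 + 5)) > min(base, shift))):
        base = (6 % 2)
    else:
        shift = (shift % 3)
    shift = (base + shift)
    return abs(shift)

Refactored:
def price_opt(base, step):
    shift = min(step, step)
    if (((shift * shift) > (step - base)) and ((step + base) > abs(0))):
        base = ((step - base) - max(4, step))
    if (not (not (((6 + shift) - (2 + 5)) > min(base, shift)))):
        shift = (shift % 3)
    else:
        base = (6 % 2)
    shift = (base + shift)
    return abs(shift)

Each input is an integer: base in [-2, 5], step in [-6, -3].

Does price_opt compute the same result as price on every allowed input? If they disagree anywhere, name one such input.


Changes here: boolean connective usage differs; the full 32-point sweep finds no disagreement.
verdict: equivalent


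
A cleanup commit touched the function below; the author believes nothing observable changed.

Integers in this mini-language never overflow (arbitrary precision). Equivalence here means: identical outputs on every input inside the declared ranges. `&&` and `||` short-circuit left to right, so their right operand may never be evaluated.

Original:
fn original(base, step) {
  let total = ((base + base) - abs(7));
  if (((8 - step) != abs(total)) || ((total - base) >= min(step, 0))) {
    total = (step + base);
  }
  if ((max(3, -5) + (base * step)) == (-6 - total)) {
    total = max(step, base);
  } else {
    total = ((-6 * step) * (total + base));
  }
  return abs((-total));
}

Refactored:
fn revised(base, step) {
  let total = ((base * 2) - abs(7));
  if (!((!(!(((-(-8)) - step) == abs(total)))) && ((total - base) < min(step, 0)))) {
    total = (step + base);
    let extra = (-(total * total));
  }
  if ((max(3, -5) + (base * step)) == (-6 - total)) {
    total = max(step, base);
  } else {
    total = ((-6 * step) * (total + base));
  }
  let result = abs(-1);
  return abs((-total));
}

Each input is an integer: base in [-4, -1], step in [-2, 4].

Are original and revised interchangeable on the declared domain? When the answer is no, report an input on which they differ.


Although local variable names differ, min/max/abs usage differs, arithmetic usage differs, boolean connective usage differs, comparison usage differs, constant usage differs, statement counts differ, 28/28 inputs agree.
verdict: equivalent


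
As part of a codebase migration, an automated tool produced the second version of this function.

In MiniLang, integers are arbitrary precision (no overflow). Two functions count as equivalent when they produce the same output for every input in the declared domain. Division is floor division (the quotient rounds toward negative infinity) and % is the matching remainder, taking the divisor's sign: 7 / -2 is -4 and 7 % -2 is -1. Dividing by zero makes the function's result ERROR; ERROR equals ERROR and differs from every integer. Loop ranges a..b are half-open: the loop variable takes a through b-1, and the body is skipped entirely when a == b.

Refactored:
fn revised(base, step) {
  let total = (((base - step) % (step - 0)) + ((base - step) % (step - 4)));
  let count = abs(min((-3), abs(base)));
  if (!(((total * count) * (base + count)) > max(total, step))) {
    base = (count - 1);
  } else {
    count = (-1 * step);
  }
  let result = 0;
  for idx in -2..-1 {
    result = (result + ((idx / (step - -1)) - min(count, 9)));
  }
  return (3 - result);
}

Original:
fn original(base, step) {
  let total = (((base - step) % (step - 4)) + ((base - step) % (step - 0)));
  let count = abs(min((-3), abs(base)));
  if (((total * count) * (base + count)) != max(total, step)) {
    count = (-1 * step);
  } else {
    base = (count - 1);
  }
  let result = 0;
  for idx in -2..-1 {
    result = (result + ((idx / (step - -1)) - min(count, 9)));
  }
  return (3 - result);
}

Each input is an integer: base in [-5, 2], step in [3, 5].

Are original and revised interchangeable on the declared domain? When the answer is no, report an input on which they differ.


These are not equivalent — on base=-5, step=3 the outputs split (1 vs 7).
original: total=1, then count=3, then (((total * count) * (base + count)) != max(total, step)) is true, then count=-3, then result=0, then (idx=-2), then result=2, then returns 1
revised: total=1, then count=3, then (!(((total * count) * (base + count)) > max(total, step))) is true, then base=2, then result=0, then (idx=-2), then result=-4, then returns 7
verdict: not equivalent; witness: base=-5, step=3


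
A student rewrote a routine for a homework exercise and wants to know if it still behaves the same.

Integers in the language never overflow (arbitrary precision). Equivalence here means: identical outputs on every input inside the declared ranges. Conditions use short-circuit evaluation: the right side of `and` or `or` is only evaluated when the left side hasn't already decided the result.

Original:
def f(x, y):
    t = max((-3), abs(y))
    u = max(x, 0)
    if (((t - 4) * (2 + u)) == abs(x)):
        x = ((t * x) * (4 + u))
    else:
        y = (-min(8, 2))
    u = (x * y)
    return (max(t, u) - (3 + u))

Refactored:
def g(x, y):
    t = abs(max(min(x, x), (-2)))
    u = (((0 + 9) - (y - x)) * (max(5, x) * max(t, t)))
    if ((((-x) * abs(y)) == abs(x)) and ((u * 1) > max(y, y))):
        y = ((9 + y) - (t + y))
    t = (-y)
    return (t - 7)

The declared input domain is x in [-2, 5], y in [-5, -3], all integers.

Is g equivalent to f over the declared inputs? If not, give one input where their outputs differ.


There is a counterexample at x=-2, y=-5: -3 on one side, -2 on the other.
f: t becomes 5; next u becomes 0; next (((t - 4) * (2 + u)) == abs(x)) evaluates to true; next x becomes -40; next u becomes 200; next final value -3
g: t becomes 2; next u becomes 120; next ((((-x) * abs(y)) == abs(x)) and ((u * 1) > max(y, y))) evaluates to false; next t becomes 5; next final value -2
verdict: not equivalent; witness: x=-2, y=-5


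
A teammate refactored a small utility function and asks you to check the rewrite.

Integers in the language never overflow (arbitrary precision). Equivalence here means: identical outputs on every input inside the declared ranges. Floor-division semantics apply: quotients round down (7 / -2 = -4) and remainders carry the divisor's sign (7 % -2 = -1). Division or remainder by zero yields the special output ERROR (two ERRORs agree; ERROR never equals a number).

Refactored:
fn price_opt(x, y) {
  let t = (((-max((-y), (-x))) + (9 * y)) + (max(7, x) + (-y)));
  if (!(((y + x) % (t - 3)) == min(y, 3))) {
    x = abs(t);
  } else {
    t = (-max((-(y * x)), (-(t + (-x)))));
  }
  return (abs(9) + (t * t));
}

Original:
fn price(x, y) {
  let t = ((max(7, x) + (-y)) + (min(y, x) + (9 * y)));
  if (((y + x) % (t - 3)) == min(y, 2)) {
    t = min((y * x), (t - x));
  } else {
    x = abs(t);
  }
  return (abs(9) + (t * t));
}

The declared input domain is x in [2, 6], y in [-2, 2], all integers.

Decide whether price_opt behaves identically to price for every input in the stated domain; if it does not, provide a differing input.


Equivalent. Although `2` became `3`, no input in the stated domain can expose it.
Across all 25 domain points the two functions coincide.
As a probe, take x=3, y=1: price runs t := 16 | (((y + x) % (t - 3)) == min(y, 2)): false | x := 16 | result 265; price_opt runs t := 16 | (!(((y + x) % (t - 3)) == min(y, 3))): true | x := 16 | result 265; both end at 265.
verdict: equivalent


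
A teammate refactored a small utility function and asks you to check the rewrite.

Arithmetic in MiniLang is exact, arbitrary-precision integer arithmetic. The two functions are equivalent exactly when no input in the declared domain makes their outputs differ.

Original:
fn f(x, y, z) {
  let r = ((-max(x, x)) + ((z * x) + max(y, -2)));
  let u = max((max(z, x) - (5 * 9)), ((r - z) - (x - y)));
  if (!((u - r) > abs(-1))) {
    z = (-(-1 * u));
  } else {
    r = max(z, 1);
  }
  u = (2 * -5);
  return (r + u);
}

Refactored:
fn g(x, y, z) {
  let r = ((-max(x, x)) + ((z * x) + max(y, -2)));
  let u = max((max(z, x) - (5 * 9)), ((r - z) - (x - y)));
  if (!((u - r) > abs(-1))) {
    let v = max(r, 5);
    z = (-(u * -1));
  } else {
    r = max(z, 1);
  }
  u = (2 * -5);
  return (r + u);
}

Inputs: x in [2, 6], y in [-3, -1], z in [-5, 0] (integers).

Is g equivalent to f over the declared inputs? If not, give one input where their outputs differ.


Differences: constant usage differs, local variable names differ, min/max/abs usage differs, statement counts differ — yet all 90 inputs agree.
verdict: equivalent


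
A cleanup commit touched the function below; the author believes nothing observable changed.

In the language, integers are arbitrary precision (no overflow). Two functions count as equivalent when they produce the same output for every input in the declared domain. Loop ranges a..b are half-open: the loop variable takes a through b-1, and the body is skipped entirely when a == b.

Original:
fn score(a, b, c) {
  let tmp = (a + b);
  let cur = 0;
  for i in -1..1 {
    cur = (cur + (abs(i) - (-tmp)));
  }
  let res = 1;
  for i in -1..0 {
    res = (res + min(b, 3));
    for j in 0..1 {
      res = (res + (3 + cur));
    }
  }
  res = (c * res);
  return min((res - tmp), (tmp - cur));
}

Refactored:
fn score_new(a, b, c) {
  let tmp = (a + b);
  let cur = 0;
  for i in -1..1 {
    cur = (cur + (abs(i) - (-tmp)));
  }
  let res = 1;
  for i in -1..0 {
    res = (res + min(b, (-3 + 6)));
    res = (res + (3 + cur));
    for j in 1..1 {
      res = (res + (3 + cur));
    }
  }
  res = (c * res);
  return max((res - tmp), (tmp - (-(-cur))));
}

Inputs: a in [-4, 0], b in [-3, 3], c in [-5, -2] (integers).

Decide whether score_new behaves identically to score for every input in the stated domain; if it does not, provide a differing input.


Evaluate both at a=-4, b=-3, c=-5.
score: tmp := -7 | cur := 0 | iter i=-1: | cur := -6 | iter i=0: | cur := -13 | res := 1 | iter i=-1: | res := -2 | iter j=0: | res := -12 | res := 60 | result 6
score_new: tmp := -7 | cur := 0 | iter i=-1: | cur := -6 | iter i=0: | cur := -13 | res := 1 | iter i=-1: | res := -2 | res := -12 | loop over j: empty range | res := 60 | result 67
6 != 67, so the rewrite changes behavior.
verdict: not equivalent; witness: a=-4, b=-3, c=-5


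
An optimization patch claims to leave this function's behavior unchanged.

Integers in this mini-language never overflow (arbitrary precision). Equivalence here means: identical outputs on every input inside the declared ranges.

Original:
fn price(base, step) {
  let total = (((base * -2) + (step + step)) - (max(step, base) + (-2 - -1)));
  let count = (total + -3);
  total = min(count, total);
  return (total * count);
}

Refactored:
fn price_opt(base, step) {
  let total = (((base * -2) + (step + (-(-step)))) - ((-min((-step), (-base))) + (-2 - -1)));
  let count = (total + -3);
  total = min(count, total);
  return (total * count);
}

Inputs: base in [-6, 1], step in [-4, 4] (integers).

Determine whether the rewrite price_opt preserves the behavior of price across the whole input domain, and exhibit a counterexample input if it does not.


Equivalent — the differences include min/max/abs usage differs, yet no declared input distinguishes the two.
One worked example (base=1, step=-3) — price: total := -8 | count := -11 | total := -11 | result 121; price_opt: total := -8 | count := -11 | total := -11 | result 121; agreement on 121.
Sweeping the whole domain (72 inputs) finds no disagreement.
verdict: equivalent


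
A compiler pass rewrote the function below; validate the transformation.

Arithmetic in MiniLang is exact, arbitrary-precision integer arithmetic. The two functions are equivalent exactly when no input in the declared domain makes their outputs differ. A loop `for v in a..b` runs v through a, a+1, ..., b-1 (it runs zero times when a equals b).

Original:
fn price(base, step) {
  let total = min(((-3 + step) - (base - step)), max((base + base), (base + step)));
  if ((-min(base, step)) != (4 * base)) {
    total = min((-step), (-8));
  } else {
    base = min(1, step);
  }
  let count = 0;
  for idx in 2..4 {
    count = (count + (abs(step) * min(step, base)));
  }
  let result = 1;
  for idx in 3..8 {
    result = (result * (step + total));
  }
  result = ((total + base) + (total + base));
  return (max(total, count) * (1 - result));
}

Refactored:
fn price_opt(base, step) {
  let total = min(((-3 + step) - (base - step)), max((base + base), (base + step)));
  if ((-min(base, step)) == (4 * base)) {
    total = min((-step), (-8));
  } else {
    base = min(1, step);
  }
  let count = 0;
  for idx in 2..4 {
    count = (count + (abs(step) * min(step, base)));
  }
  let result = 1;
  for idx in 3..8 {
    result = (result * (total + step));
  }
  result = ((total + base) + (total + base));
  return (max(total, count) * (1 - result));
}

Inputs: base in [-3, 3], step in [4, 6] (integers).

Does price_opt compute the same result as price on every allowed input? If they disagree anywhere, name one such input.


On input base=-3, step=4, price returns -184 while price_opt returns -24.
verdict: not equivalent; witness: base=-3, step=4


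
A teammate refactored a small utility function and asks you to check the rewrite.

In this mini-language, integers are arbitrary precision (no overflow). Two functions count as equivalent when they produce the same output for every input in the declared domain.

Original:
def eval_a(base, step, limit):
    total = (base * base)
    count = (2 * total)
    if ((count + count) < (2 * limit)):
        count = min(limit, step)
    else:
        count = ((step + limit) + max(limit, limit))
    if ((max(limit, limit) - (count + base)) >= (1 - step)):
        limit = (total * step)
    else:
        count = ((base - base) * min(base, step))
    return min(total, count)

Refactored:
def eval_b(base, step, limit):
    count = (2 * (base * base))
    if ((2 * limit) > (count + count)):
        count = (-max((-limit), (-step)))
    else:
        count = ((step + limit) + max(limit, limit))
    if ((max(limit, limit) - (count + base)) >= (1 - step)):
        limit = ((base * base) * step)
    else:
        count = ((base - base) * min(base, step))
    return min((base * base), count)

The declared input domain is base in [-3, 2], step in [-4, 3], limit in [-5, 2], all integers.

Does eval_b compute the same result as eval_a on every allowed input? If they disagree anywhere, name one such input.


Changes here: comparison usage differs; min/max/abs usage differs; statement counts differ; local variable names differ; arithmetic usage differs; the full 384-point sweep finds no disagreement.
verdict: equivalent


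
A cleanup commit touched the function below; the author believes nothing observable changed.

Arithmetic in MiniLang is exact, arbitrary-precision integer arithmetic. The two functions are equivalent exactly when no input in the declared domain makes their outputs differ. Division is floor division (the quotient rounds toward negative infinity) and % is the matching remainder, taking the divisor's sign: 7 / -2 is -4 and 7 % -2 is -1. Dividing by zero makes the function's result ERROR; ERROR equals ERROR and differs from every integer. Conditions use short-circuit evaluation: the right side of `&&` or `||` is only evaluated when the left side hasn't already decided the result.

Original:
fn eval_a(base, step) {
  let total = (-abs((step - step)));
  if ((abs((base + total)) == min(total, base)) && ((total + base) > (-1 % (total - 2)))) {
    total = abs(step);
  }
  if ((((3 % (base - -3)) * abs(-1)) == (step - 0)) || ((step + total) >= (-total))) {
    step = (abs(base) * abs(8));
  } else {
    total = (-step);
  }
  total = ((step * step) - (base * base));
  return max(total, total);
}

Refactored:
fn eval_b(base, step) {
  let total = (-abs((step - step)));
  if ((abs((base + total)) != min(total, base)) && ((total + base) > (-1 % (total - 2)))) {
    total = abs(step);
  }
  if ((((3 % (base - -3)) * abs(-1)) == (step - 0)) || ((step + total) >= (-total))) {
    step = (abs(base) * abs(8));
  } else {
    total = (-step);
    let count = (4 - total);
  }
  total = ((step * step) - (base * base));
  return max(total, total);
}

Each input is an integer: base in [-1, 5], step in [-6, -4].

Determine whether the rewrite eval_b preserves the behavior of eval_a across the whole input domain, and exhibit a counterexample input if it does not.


Consider the input base=0, step=-6.
eval_a: total = 0; ((abs((base + total)) == min(total, base)) && ((total + base) > (-1 % (total - 2)))) -> true; total = 6; ((((3 % (base - -3)) * abs(-1)) == (step - 0)) || ((step + total) >= (-total))) -> true; step = 0; total = 0; return 0
eval_b: total = 0; ((abs((base + total)) != min(total, base)) && ((total + base) > (-1 % (total - 2)))) -> false; ((((3 % (base - -3)) * abs(-1)) == (step - 0)) || ((step + total) >= (-total))) -> false; total = 6; count = -2; total = 36; return 36
0 against 36: the behavior changed.
verdict: not equivalent; witness: base=0, step=-6


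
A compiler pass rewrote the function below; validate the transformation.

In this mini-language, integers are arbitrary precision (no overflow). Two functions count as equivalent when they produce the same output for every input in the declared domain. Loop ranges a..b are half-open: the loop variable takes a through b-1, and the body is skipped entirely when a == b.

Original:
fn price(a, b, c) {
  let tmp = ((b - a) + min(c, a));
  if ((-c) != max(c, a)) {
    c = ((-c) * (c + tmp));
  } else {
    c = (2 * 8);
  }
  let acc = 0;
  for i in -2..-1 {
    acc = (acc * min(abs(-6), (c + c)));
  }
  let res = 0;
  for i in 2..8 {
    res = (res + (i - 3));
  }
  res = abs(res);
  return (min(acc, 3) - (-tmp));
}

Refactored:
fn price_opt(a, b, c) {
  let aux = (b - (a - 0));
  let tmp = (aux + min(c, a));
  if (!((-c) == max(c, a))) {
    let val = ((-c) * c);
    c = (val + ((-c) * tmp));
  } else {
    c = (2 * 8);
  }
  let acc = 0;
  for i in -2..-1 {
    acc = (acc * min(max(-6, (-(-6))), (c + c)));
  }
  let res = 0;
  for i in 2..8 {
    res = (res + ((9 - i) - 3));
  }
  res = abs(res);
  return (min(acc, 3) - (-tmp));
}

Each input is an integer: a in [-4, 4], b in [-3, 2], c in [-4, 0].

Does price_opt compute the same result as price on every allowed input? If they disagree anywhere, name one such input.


This is a faithful refactor — boolean connective usage differs, plus comparison usage differs, plus statement counts differ, plus min/max/abs usage differs, plus constant usage differs, plus arithmetic usage differs, plus local variable names differ, but the computed results match everywhere.
Tracing a=-3, b=2, c=-2: price: tmp = 2; ((-c) != max(c, a)) -> true; c = 0; acc = 0; [i=-2]; acc = 0; res = 0; [i=2]; res = -1; [i=3]; res = -1; [i=4]; res = 0; [i=5]; res = 2; [i=6]; res = 5; [i=7]; res = 9; res = 9; return 2 | price_opt: aux = 5; tmp = 2; (!((-c) == max(c, a))) -> true; val = -4; c = 0; acc = 0; [i=-2]; acc = 0; res = 0; [i=2]; res = 4; [i=3]; res = 7; [i=4]; res = 9; [i=5]; res = 10; [i=6]; res = 10; [i=7]; res = 9; res = 9; return 2 — matching result 2.
Across all 270 domain points the two functions coincide.
verdict: equivalent


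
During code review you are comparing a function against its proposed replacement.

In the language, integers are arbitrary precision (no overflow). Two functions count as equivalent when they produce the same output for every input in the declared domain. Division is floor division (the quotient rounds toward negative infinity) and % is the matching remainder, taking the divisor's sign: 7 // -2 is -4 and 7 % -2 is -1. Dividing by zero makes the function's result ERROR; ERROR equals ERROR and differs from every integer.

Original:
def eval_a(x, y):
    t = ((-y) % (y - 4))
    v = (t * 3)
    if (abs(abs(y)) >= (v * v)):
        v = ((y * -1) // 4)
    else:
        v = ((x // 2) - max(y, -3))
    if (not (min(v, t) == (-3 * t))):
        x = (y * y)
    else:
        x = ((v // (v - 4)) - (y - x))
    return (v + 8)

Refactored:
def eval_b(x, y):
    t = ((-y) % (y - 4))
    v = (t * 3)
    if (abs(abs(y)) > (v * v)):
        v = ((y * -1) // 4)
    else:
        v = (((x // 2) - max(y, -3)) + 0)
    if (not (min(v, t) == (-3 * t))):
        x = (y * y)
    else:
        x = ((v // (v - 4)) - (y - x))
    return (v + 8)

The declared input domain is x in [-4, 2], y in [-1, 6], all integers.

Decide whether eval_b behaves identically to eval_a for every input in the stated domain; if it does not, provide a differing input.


Try x=-4, y=0.
eval_a: t=0, then v=0, then (abs(abs(y)) >= (v * v)) is true, then v=0, then (not (min(v, t) == (-3 * t))) is false, then x=-4, then returns 8
eval_b: t=0, then v=0, then (abs(abs(y)) > (v * v)) is false, then v=-2, then (not (min(v, t) == (-3 * t))) is true, then x=0, then returns 6
8 vs 6 — the two versions disagree here.
verdict: not equivalent; witness: x=-4, y=0


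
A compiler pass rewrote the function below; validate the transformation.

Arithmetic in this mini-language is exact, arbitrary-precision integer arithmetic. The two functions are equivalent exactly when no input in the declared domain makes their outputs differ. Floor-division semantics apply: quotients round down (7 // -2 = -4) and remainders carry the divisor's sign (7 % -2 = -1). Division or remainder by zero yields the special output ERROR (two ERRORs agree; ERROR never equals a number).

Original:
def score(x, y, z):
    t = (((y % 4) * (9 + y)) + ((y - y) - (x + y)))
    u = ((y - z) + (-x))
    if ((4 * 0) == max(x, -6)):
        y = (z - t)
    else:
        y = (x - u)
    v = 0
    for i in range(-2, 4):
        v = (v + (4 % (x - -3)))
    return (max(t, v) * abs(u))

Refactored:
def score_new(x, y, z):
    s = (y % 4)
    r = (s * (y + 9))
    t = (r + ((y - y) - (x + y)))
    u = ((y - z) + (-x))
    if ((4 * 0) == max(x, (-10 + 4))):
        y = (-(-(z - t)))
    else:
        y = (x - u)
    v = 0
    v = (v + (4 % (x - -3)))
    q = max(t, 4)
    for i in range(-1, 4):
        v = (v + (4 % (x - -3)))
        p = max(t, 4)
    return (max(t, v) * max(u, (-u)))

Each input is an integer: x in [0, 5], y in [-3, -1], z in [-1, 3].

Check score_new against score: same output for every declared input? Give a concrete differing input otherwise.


The two are interchangeable: constant usage differs; and local variable names differ; and loop structure differs; and arithmetic usage differs; and min/max/abs usage differs; and statement counts differ, and every declared input agrees.
Tracing x=0, y=-3, z=2: score: t becomes 9; next u becomes -5; next ((4 * 0) == max(x, -6)) evaluates to true; next y becomes -7; next v becomes 0; next at i=-2:; next v becomes 1; next at i=-1:; next v becomes 2; next at i=0:; next v becomes 3; next at i=1:; next v becomes 4; next at i=2:; next v becomes 5; next at i=3:; next v becomes 6; next final value 45 | score_new: s becomes 1; next r becomes 6; next t becomes 9; next u becomes -5; next ((4 * 0) == max(x, (-10 + 4))) evaluates to true; next y becomes -7; next v becomes 0; next v becomes 1; next q becomes 9; next at i=-1:; next v becomes 2; next p becomes 9; next at i=0:; next v becomes 3; next p becomes 9; next at i=1:; next v becomes 4; next p becomes 9; next at i=2:; next v becomes 5; next p becomes 9; next at i=3:; next v becomes 6; next p becomes 9; next final value 45 — matching result 45.
An exhaustive pass over the 90 declared inputs shows identical outputs.
verdict: equivalent


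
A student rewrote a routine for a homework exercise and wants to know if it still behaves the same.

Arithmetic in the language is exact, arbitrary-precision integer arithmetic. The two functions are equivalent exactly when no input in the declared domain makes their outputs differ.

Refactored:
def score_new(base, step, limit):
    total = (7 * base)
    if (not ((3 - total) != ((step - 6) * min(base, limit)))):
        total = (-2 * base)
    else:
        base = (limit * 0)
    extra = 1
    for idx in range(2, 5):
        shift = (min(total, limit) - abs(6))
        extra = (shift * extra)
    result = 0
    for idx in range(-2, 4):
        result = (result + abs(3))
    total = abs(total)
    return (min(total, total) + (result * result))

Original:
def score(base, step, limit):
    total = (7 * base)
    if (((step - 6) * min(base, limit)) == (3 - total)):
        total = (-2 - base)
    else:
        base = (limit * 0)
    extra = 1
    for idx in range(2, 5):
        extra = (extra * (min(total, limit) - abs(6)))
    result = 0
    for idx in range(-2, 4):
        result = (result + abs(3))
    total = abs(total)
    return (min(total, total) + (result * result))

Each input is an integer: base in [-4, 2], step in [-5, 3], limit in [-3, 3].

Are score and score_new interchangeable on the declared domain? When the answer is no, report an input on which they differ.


On input base=-3, step=-2, limit=-3, score returns 325 while score_new returns 330.
verdict: not equivalent; witness: base=-3, step=-2, limit=-3


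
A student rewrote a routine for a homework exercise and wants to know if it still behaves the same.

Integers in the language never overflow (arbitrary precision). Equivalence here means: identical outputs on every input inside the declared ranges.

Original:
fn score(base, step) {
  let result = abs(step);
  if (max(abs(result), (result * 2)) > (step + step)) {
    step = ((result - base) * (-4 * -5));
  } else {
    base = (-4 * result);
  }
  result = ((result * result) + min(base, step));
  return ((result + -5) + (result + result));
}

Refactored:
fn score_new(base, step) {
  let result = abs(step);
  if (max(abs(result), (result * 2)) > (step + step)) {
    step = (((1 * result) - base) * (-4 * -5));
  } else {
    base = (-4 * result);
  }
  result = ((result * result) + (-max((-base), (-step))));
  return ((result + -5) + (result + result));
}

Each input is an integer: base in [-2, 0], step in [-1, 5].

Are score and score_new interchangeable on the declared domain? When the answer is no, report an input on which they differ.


Reading the diff, among the changes: min/max/abs usage differs; constant usage differs; arithmetic usage differs.
One worked example (base=0, step=4) — score: result becomes 4; next (max(abs(result), (result * 2)) > (step + step)) evaluates to false; next base becomes -16; next result becomes 0; next final value -5; score_new: result becomes 4; next (max(abs(result), (result * 2)) > (step + step)) evaluates to false; next base becomes -16; next result becomes 0; next final value -5; agreement on -5.
Across all 21 domain points the two functions coincide.
verdict: equivalent


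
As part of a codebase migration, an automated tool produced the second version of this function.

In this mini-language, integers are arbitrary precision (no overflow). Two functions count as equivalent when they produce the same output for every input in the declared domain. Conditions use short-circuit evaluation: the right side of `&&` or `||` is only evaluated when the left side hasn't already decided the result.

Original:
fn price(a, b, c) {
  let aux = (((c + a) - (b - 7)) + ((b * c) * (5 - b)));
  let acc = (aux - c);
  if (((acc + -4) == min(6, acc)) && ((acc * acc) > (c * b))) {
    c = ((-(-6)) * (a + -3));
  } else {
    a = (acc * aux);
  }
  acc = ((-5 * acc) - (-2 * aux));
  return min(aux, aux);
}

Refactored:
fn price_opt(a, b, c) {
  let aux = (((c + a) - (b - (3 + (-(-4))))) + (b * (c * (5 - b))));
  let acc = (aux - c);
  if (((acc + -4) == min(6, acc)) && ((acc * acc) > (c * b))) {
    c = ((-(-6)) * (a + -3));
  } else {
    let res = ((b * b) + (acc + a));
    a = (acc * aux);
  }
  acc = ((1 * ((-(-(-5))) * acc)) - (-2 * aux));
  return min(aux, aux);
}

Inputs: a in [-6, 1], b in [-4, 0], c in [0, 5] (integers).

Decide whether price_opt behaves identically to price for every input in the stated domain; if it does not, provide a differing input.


Side by side, the visible changes include: statement counts differ, and constant usage differs, and arithmetic usage differs, and local variable names differ.
Tracing a=-6, b=0, c=3: price: aux=4, then acc=1, then (((acc + -4) == min(6, acc)) && ((acc * acc) > (c * b))) is false, then a=4, then acc=3, then returns 4 | price_opt: aux=4, then acc=1, then (((acc + -4) == min(6, acc)) && ((acc * acc) > (c * b))) is false, then res=-5, then a=4, then acc=3, then returns 4 — matching result 4.
Every one of the 240 inputs gives matching results.
verdict: equivalent


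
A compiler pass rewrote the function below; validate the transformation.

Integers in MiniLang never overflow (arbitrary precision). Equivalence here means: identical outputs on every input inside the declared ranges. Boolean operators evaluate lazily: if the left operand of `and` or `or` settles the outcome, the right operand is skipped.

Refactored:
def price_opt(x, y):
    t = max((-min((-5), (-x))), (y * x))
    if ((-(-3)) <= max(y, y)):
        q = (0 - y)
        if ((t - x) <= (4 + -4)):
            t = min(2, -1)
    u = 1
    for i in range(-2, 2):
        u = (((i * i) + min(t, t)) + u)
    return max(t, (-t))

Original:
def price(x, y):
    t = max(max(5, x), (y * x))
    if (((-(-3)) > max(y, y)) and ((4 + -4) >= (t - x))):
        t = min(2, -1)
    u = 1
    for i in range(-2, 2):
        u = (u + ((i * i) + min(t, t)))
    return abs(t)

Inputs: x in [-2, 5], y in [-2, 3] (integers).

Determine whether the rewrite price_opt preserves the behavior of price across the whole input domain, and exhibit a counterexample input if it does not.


Not equivalent: x=5, y=-2 separates them (1 vs 5).
price: t := 5 | (((-(-3)) > max(y, y)) and ((4 + -4) >= (t - x))): true | t := -1 | u := 1 | iter i=-2: | u := 4 | iter i=-1: | u := 4 | iter i=0: | u := 3 | iter i=1: | u := 3 | result 1
price_opt: t := 5 | ((-(-3)) <= max(y, y)): false | u := 1 | iter i=-2: | u := 10 | iter i=-1: | u := 16 | iter i=0: | u := 21 | iter i=1: | u := 27 | result 5
verdict: not equivalent; witness: x=5, y=-2


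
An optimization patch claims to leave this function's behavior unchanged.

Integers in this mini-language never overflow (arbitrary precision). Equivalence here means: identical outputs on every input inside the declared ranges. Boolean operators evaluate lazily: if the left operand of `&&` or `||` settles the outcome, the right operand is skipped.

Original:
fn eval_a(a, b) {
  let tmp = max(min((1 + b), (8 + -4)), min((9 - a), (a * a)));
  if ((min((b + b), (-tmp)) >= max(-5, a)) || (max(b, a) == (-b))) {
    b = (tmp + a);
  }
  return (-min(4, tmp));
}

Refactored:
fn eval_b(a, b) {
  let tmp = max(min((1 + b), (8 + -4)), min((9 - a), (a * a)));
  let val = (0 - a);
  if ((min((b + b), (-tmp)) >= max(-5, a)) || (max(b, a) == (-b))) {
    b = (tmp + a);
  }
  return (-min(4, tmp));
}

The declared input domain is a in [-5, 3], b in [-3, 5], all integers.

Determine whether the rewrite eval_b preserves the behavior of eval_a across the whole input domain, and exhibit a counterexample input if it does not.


The two versions differ — the changes include statement counts differ; constant usage differs; arithmetic usage differs; local variable names differ.
As a probe, take a=1, b=-1: eval_a runs tmp := 1 | ((min((b + b), (-tmp)) >= max(-5, a)) || (max(b, a) == (-b))): true | b := 2 | result -1; eval_b runs tmp := 1 | val := -1 | ((min((b + b), (-tmp)) >= max(-5, a)) || (max(b, a) == (-b))): true | b := 2 | result -1; both end at -1.
Checked all 81 inputs in the declared domain: the outputs agree on every one.
verdict: equivalent


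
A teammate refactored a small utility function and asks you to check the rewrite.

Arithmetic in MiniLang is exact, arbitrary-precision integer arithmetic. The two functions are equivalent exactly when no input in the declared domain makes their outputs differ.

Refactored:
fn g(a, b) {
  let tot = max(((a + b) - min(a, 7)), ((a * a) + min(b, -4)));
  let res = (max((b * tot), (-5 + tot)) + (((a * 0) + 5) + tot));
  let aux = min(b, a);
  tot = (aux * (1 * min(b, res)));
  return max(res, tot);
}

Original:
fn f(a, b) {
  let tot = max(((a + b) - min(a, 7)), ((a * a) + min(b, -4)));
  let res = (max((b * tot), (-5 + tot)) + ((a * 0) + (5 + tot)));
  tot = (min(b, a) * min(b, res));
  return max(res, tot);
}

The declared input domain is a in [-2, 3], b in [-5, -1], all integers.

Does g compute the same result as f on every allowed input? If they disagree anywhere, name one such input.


Reading the diff, among the changes: constant usage differs, plus statement counts differ, plus arithmetic usage differs, plus local variable names differ.
Tracing a=-2, b=-2: f: tot = 0; res = 5; tot = 4; return 5 | g: tot = 0; res = 5; aux = -2; tot = 4; return 5 — matching result 5.
Sweeping the whole domain (30 inputs) finds no disagreement.
verdict: equivalent


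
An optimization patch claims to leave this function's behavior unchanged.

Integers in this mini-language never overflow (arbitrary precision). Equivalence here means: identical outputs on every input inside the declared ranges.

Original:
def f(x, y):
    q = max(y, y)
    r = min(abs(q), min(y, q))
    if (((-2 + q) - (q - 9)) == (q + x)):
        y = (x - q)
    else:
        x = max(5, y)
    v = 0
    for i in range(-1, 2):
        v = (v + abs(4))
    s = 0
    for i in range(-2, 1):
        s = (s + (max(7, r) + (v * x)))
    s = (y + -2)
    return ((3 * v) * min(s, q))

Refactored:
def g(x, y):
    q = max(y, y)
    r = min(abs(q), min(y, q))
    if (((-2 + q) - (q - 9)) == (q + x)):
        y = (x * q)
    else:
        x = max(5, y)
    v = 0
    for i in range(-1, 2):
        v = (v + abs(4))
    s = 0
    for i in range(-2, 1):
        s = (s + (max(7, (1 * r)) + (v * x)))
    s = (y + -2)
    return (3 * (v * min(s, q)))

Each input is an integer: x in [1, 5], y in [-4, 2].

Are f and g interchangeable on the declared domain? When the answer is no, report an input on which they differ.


Take x=5, y=2.
f: q=2, then r=2, then (((-2 + q) - (q - 9)) == (q + x)) is true, then y=3, then v=0, then (i=-1), then v=4, then (i=0), then v=8, then (i=1), then v=12, then s=0, then (i=-2), then s=67, then (i=-1), then s=134, then (i=0), then s=201, then s=1, then returns 36
g: q=2, then r=2, then (((-2 + q) - (q - 9)) == (q + x)) is true, then y=10, then v=0, then (i=-1), then v=4, then (i=0), then v=8, then (i=1), then v=12, then s=0, then (i=-2), then s=67, then (i=-1), then s=134, then (i=0), then s=201, then s=8, then returns 72
36 and 72 differ, so these are not the same function on this domain.
verdict: not equivalent; witness: x=5, y=2


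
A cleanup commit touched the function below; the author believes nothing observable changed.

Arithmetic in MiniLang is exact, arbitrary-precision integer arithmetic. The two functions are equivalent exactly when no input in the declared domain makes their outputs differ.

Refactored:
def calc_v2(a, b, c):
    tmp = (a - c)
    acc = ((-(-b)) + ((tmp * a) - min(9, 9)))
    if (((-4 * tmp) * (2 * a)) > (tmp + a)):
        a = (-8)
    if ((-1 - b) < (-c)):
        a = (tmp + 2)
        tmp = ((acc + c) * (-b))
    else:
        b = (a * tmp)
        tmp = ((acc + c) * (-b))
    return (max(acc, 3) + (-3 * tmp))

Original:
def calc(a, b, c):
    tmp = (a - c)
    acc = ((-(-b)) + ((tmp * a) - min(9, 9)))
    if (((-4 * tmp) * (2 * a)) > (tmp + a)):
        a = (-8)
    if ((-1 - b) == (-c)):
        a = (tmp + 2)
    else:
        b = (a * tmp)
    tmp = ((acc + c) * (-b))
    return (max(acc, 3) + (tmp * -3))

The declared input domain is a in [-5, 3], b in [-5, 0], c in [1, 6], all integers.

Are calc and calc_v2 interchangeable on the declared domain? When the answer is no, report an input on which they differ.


Run the pair on a=-5, b=0, c=1.
calc: tmp becomes -6; next acc becomes 21; next (((-4 * tmp) * (2 * a)) > (tmp + a)) evaluates to false; next ((-1 - b) == (-c)) evaluates to true; next a becomes -4; next tmp becomes 0; next final value 21
calc_v2: tmp becomes -6; next acc becomes 21; next (((-4 * tmp) * (2 * a)) > (tmp + a)) evaluates to false; next ((-1 - b) < (-c)) evaluates to false; next b becomes 30; next tmp becomes -660; next final value 2001
21 != 2001, so the rewrite changes behavior.
verdict: not equivalent; witness: a=-5, b=0, c=1


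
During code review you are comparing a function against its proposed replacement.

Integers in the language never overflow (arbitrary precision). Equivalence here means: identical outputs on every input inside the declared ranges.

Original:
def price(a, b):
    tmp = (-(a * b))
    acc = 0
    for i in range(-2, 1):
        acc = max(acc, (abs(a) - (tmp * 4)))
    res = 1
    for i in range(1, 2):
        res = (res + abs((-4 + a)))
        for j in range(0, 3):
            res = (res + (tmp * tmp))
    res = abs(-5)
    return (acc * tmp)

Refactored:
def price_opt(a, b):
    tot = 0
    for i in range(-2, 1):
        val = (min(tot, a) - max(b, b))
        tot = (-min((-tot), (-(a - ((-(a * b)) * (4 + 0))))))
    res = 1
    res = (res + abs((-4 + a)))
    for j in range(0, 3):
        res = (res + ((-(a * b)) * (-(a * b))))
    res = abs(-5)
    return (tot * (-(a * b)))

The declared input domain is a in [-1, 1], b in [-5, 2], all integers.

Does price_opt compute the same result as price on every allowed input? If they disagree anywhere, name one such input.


Run the pair on a=-1, b=-5.
price: tmp=-5, then acc=0, then (i=-2), then acc=21, then (i=-1), then acc=21, then (i=0), then acc=21, then res=1, then (i=1), then res=6, then (j=0), then res=31, then (j=1), then res=56, then (j=2), then res=81, then res=5, then returns -105
price_opt: tot=0, then (i=-2), then val=4, then tot=19, then (i=-1), then val=4, then tot=19, then (i=0), then val=4, then tot=19, then res=1, then res=6, then (j=0), then res=31, then (j=1), then res=56, then (j=2), then res=81, then res=5, then returns -95
-105 vs -95 — the two versions disagree here.
verdict: not equivalent; witness: a=-1, b=-5


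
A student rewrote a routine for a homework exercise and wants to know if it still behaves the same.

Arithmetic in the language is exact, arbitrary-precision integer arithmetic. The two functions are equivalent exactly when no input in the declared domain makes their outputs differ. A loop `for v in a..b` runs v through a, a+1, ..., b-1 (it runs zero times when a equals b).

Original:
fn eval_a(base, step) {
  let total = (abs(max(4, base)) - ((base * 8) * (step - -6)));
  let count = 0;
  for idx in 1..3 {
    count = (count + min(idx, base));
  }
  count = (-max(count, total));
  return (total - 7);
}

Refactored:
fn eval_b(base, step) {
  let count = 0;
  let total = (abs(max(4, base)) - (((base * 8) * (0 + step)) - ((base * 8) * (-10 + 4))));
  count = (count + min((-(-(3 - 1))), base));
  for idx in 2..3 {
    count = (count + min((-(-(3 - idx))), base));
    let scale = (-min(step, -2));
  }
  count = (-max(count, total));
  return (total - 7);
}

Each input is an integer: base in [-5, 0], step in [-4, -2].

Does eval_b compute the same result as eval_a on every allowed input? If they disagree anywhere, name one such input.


The two are interchangeable: constant usage differs; and loop structure differs; and local variable names differ; and arithmetic usage differs; and statement counts differ; and min/max/abs usage differs, and every declared input agrees.
One worked example (base=-5, step=-3) — eval_a: total becomes 124; next count becomes 0; next at idx=1:; next count becomes -5; next at idx=2:; next count becomes -10; next count becomes -124; next final value 117; eval_b: count becomes 0; next total becomes 124; next count becomes -5; next at idx=2:; next count becomes -10; next scale becomes 3; next count becomes -124; next final value 117; agreement on 117.
Every one of the 18 inputs gives matching results.
verdict: equivalent
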